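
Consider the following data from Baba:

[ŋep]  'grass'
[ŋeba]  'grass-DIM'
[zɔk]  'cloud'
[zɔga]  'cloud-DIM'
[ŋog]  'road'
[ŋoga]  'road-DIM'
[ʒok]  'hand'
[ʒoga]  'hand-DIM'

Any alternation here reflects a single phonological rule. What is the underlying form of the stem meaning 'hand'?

In [ʒok] and [ʒoga] the final segment of 'hand' alternates: [k] ~ [g].
But 'road' keeps [g] in both environments ([ŋog], [ŋoga]), so there is no rule changing /g/ to [k] in isolation.
Therefore /k/ is basic and [g] is derived by intervocalic voicing (voiceless stops become voiced between vowels).

/ʒok/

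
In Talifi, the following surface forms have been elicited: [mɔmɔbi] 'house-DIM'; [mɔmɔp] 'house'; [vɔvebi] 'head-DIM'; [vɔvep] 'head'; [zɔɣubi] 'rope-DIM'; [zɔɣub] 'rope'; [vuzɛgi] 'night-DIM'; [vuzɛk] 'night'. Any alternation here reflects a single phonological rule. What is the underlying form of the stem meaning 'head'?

In [vɔvebi] and [vɔvep] the final segment of 'head' alternates: [b] ~ [p].
The stem 'rope' ([zɔɣubi], [zɔɣub]) shows [b] unchanged in both environments, so [b] cannot be basic with [p] derived in isolation.
Therefore /p/ is basic and [b] is derived by intervocalic voicing (voiceless stops become voiced between vowels).

/vɔvep/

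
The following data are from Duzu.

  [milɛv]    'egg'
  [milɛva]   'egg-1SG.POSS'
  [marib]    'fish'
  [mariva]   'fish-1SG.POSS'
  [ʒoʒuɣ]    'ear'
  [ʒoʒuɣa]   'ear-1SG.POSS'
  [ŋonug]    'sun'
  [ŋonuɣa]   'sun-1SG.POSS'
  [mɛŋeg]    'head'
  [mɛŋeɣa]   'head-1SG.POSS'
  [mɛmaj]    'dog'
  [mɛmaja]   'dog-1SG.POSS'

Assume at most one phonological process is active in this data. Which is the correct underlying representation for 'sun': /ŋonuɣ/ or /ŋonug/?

/ŋonug/

The stem for 'sun' ends in [g] in [ŋonug] but [ɣ] in [ŋonuɣa].
If /ɣ/ were underlying and a rule turned it into [g] in isolation, 'ear' would also alternate; but it has [ɣ] in both [ʒoʒuɣ] and [ʒoʒuɣa].
The underlying segment must be /g/; voiced stops become fricatives between vowels, yielding [ɣ] there.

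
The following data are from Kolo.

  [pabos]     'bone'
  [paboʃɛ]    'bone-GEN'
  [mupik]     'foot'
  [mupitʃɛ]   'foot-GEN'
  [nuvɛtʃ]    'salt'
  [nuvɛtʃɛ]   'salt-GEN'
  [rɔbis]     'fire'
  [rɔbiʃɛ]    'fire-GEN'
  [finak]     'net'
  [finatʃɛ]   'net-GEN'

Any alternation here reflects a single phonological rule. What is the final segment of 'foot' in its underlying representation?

In [mupik] and [mupitʃɛ] the final segment of 'foot' alternates: [k] ~ [tʃ].
But 'salt' keeps [tʃ] in both environments ([nuvɛtʃ], [nuvɛtʃɛ]), so there is no rule changing /tʃ/ to [k] in isolation.
Therefore /k/ is basic and [tʃ] is derived by palatalization before a front vowel (/k/ and /s/ become palato-alveolar [tʃ] and [ʃ] before a front vowel).

/k/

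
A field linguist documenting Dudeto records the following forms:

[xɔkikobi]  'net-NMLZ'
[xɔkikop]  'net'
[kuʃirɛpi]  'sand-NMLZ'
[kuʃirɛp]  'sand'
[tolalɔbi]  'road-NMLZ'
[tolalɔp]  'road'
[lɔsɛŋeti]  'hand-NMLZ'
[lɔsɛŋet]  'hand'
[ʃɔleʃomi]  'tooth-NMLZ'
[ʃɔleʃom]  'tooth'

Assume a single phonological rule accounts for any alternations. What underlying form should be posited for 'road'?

In [tolalɔbi] and [tolalɔp] the final segment of 'road' alternates: [b] ~ [p].
The stem 'sand' ([kuʃirɛpi], [kuʃirɛp]) shows [p] unchanged in both environments, so [p] cannot be basic with [b] derived before the NMLZ suffix.
Therefore /b/ is basic and [p] is derived by word-final obstruent devoicing (voiced obstruents become voiceless word-finally).

/tolalɔb/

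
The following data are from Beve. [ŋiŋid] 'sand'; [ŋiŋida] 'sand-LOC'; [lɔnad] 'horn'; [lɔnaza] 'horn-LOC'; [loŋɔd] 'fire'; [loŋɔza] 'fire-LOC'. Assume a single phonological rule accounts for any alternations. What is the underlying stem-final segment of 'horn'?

/z/

'horn' shows [d] ~ [z] at the end of the stem ([lɔnad] vs [lɔnaza]).
But 'sand' keeps [d] in both environments ([ŋiŋid], [ŋiŋida]), so there is no rule changing /d/ to [z] before the LOC suffix.
The alternation reflects word-final hardening: voiced fricatives become stops word-finally. /z/ is underlying.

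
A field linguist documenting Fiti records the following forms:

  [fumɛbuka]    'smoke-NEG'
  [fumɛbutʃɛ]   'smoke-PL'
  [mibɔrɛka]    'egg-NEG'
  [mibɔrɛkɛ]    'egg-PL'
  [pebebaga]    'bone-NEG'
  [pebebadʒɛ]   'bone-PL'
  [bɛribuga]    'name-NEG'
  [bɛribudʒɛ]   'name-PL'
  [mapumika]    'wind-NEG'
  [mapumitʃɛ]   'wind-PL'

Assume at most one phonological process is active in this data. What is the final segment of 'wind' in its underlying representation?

/tʃ/

'wind' shows [k] ~ [tʃ] at the end of the stem ([mapumika] vs [mapumitʃɛ]).
If /k/ were underlying and a rule turned it into [tʃ] before the PL suffix, 'egg' would also alternate; but it has [k] in both [mibɔrɛka] and [mibɔrɛkɛ].
The underlying segment must be /tʃ/; palato-alveolar /tʃ/ and /dʒ/ become [k] and [g] when no front vowel follows, yielding [k] there.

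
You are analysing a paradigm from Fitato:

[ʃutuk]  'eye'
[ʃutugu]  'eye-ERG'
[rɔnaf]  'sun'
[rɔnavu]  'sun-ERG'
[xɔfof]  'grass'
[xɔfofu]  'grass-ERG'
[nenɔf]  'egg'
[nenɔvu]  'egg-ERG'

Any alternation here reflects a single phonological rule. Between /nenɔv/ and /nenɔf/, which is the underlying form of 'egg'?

'egg' shows [f] ~ [v] at the end of the stem ([nenɔf] vs [nenɔvu]).
Compare 'grass', with invariant [f] in [xɔfof] and [xɔfofu]: an analysis with underlying /f/ and a rule producing [v] before the ERG suffix would wrongly predict alternation here too.
The underlying segment must be /v/; voiced obstruents become voiceless word-finally, yielding [f] there.

/nenɔv/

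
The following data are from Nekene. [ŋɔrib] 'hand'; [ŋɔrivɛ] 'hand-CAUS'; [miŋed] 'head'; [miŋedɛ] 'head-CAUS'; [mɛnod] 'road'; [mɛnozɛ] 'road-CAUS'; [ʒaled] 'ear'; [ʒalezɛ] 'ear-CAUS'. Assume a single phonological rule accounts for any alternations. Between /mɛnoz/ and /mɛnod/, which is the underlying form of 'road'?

'road' shows [d] ~ [z] at the end of the stem ([mɛnod] vs [mɛnozɛ]).
The stem 'head' ([miŋed], [miŋedɛ]) shows [d] unchanged in both environments, so [d] cannot be basic with [z] derived before the CAUS suffix.
The underlying segment must be /z/; voiced fricatives become stops word-finally, yielding [d] there.

/mɛnoz/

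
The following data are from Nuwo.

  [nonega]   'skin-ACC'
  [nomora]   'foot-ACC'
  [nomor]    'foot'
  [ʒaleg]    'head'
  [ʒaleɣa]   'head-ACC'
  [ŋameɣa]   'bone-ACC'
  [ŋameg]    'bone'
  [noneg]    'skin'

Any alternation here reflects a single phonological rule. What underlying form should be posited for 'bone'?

/ŋameɣ/

The stem for 'bone' ends in [g] in [ŋameg] but [ɣ] in [ŋameɣa].
If /g/ were underlying and a rule turned it into [ɣ] before the ACC suffix, 'skin' would also alternate; but it has [g] in both [noneg] and [nonega].
The underlying segment must be /ɣ/; voiced fricatives become stops word-finally, yielding [g] there.
So 'bone' = /ŋameɣ/.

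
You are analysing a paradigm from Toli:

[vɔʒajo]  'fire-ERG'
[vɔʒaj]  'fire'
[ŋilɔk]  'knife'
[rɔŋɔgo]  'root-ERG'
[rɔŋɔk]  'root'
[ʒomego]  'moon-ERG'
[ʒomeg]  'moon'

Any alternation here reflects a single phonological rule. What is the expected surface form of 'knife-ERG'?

The root 'root' surfaces as [rɔŋɔgo] and [rɔŋɔk], with a stem-final [g] ~ [k] alternation.
If /g/ were underlying and a rule turned it into [k] in isolation, 'moon' would also alternate; but it has [g] in both [ʒomego] and [ʒomeg].
So /k/ is underlying, and a rule of intervocalic voicing — voiceless stops become voiced between vowels — gives [g].
From [ŋilɔk] the stem 'knife' is /ŋilɔk/; between vowels this yields [ŋilɔgo].

[ŋilɔgo]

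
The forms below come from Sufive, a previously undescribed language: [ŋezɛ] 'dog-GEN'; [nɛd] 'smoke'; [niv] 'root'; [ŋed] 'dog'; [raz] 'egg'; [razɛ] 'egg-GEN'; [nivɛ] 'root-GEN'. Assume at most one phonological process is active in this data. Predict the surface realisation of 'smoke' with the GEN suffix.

'dog' shows [d] ~ [z] at the end of the stem ([ŋed] vs [ŋezɛ]).
But 'egg' keeps [z] in both environments ([raz], [razɛ]), so there is no rule changing /z/ to [d] in isolation.
So /d/ is underlying, and a rule of intervocalic spirantization — voiced stops become fricatives between vowels — gives [z].
From [nɛd] the stem 'smoke' is /nɛd/; between vowels this yields [nɛzɛ].

[nɛzɛ]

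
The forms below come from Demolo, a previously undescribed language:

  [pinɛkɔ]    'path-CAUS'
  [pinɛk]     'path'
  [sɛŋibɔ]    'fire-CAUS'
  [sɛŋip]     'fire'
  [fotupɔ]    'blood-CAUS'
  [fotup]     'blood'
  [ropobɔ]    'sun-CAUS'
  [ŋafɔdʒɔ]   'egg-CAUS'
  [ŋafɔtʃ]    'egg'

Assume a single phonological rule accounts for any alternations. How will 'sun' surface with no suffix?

In [sɛŋibɔ] and [sɛŋip] the final segment of 'fire' alternates: [b] ~ [p].
Compare 'blood', with invariant [p] in [fotupɔ] and [fotup]: an analysis with underlying /p/ and a rule producing [b] before the CAUS suffix would wrongly predict alternation here too.
The underlying segment must be /b/; voiced obstruents become voiceless word-finally, yielding [p] there.
The one attested form of 'sun', [ropobɔ], shows underlying /ropob/. Applying the same rule word-finally gives [ropop].

[ropop]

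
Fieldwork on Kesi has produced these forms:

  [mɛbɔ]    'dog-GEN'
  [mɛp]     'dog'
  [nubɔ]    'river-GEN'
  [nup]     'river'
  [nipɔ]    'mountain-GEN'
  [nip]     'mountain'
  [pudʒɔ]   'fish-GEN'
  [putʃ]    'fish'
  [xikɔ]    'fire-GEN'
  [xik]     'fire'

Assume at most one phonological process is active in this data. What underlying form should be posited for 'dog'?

/mɛb/

'dog' shows [b] ~ [p] at the end of the stem ([mɛbɔ] vs [mɛp]).
The stem 'mountain' ([nipɔ], [nip]) shows [p] unchanged in both environments, so [p] cannot be basic with [b] derived before the GEN suffix.
So /b/ is underlying, and a rule of word-final obstruent devoicing — voiced obstruents become voiceless word-finally — gives [p].
So 'dog' = /mɛb/.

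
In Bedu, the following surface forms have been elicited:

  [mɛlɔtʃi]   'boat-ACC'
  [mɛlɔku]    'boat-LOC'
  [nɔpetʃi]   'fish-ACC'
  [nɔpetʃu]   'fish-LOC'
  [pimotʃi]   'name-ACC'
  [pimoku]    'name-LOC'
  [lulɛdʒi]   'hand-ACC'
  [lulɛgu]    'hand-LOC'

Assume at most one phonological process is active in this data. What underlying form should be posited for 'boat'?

The root 'boat' surfaces as [mɛlɔtʃi] and [mɛlɔku], with a stem-final [tʃ] ~ [k] alternation.
Compare 'fish', with invariant [tʃ] in [nɔpetʃi] and [nɔpetʃu]: an analysis with underlying /tʃ/ and a rule producing [k] before the LOC suffix would wrongly predict alternation here too.
The alternation reflects palatalization before a front vowel: /k/ and /g/ become palato-alveolar [tʃ] and [dʒ] before a front vowel. /k/ is underlying.

/mɛlɔk/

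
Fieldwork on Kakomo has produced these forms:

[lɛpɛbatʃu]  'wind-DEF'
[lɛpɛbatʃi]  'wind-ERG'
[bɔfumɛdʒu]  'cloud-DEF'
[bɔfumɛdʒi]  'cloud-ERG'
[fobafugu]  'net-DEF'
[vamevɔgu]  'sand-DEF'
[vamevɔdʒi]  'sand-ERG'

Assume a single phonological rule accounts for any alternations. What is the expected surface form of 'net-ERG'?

[fobafudʒi]

In [vamevɔgu] and [vamevɔdʒi] the final segment of 'sand' alternates: [g] ~ [dʒ].
If /dʒ/ were underlying and a rule turned it into [g] before the DEF suffix, 'cloud' would also alternate; but it has [dʒ] in both [bɔfumɛdʒu] and [bɔfumɛdʒi].
The underlying segment must be /g/; /g/ becomes palato-alveolar [dʒ] before a front vowel, yielding [dʒ] there.
The one attested form of 'net', [fobafugu], shows underlying /fobafug/. Applying the same rule before a front vowel gives [fobafudʒi].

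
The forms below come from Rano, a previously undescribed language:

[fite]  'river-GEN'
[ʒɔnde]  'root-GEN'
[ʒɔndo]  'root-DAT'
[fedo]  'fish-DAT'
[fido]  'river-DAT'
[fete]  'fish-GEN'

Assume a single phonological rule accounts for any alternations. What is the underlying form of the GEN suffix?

/-te/

The GEN morpheme has two allomorphs, [-de] and [-te].
The DAT suffix, which begins with [d], is invariant after every stem; so [d] is not altered by any rule here.
The GEN suffix is therefore /-te/ underlyingly, with post-nasal voicing: voiceless stops become voiced after a nasal.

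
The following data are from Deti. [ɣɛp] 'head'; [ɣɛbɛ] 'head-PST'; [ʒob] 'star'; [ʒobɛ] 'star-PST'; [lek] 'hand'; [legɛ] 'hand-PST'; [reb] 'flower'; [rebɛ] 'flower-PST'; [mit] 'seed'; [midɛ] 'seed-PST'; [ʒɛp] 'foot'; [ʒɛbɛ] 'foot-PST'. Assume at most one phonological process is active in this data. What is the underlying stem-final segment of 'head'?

/p/

The stem for 'head' ends in [p] in [ɣɛp] but [b] in [ɣɛbɛ].
If /b/ were underlying and a rule turned it into [p] in isolation, 'star' would also alternate; but it has [b] in both [ʒob] and [ʒobɛ].
The alternation reflects intervocalic voicing: voiceless stops become voiced between vowels. /p/ is underlying.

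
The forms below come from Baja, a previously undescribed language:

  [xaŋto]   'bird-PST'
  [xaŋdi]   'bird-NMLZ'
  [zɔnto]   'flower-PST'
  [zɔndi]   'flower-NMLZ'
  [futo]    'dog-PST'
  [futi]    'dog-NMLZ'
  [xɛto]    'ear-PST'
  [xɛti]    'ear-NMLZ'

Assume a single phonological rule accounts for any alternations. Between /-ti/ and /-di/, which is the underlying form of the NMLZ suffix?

The NMLZ suffix surfaces as [-di] and [-ti], depending on the final segment of the stem.
The PST suffix, which begins with [t], is invariant after every stem; so [t] is not altered by any rule here.
The NMLZ suffix is therefore /-di/ underlyingly, with post-vocalic devoicing: voiced stops become voiceless after a vowel.

/-di/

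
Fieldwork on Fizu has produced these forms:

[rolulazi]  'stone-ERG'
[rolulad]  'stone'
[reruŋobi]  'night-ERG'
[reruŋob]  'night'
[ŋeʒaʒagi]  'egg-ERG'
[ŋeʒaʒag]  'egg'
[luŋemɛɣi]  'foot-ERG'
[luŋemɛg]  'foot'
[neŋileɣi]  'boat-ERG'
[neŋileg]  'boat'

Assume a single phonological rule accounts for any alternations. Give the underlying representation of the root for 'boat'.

In [neŋileɣi] and [neŋileg] the final segment of 'boat' alternates: [ɣ] ~ [g].
But 'egg' keeps [g] in both environments ([ŋeʒaʒagi], [ŋeʒaʒag]), so there is no rule changing /g/ to [ɣ] before the ERG suffix.
So /ɣ/ is underlying, and a rule of word-final hardening — voiced fricatives become stops word-finally — gives [g].

/neŋileɣ/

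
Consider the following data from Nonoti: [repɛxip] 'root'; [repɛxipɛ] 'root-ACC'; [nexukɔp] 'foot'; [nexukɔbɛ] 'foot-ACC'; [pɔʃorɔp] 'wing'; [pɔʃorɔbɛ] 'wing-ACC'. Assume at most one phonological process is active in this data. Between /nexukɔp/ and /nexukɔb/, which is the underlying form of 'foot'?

/nexukɔb/

The root 'foot' surfaces as [nexukɔp] and [nexukɔbɛ], with a stem-final [p] ~ [b] alternation.
Compare 'root', with invariant [p] in [repɛxip] and [repɛxipɛ]: an analysis with underlying /p/ and a rule producing [b] before the ACC suffix would wrongly predict alternation here too.
So /b/ is underlying, and a rule of word-final obstruent devoicing — voiced obstruents become voiceless word-finally — gives [p].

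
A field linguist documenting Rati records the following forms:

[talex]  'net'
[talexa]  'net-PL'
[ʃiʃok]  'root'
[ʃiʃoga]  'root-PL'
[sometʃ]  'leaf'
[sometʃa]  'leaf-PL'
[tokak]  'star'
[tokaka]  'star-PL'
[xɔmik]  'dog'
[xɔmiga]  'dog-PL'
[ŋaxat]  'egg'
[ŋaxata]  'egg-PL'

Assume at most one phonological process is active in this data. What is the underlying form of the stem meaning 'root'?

In [ʃiʃok] and [ʃiʃoga] the final segment of 'root' alternates: [k] ~ [g].
The stem 'star' ([tokak], [tokaka]) shows [k] unchanged in both environments, so [k] cannot be basic with [g] derived before the PL suffix.
Therefore /g/ is basic and [k] is derived by word-final obstruent devoicing (voiced obstruents become voiceless word-finally).
Hence 'root' is /ʃiʃog/ underlyingly.

/ʃiʃog/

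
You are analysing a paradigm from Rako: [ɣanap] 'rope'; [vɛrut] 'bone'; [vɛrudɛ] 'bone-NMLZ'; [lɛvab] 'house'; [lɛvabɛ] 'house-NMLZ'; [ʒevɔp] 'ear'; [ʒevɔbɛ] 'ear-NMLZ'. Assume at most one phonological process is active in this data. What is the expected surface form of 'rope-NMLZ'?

[ɣanabɛ]

In [ʒevɔp] and [ʒevɔbɛ] the final segment of 'ear' alternates: [p] ~ [b].
Compare 'house', with invariant [b] in [lɛvab] and [lɛvabɛ]: an analysis with underlying /b/ and a rule producing [p] in isolation would wrongly predict alternation here too.
So /p/ is underlying, and a rule of intervocalic voicing — voiceless stops become voiced between vowels — gives [b].
The one attested form of 'rope', [ɣanap], shows underlying /ɣanap/. Applying the same rule between vowels gives [ɣanabɛ].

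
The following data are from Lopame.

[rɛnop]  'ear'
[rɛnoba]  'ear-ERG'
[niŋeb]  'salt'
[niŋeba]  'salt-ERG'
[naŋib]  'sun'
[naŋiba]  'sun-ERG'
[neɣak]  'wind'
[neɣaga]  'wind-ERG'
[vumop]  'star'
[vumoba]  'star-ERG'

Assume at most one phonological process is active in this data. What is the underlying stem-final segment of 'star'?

In [vumop] and [vumoba] the final segment of 'star' alternates: [p] ~ [b].
If /b/ were underlying and a rule turned it into [p] in isolation, 'sun' would also alternate; but it has [b] in both [naŋib] and [naŋiba].
The underlying segment must be /p/; voiceless stops become voiced between vowels, yielding [b] there.

/p/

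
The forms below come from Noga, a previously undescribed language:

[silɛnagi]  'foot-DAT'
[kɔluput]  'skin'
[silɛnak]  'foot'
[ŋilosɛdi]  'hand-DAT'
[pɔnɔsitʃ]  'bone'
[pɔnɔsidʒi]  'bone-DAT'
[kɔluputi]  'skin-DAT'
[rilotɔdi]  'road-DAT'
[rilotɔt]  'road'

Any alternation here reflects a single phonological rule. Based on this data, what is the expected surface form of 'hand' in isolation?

[ŋilosɛt]

The stem for 'road' ends in [t] in [rilotɔt] but [d] in [rilotɔdi].
The stem 'skin' ([kɔluput], [kɔluputi]) shows [t] unchanged in both environments, so [t] cannot be basic with [d] derived before the DAT suffix.
The underlying segment must be /d/; voiced obstruents become voiceless word-finally, yielding [t] there.
From [ŋilosɛdi] the stem 'hand' is /ŋilosɛd/; word-finally this yields [ŋilosɛt].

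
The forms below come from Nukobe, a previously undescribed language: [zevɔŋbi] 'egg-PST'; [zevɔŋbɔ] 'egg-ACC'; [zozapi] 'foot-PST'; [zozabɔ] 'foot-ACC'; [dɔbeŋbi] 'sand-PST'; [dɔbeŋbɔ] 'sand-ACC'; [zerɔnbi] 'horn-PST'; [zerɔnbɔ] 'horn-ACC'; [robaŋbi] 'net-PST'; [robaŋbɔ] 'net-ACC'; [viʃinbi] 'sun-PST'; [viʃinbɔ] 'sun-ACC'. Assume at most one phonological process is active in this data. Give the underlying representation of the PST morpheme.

The PST suffix surfaces as [-bi] and [-pi], depending on the final segment of the stem.
The ACC suffix, which begins with [b], is invariant after every stem; so [b] is not altered by any rule here.
The PST suffix is therefore /-pi/ underlyingly, with post-nasal voicing: voiceless stops become voiced after a nasal.

/-pi/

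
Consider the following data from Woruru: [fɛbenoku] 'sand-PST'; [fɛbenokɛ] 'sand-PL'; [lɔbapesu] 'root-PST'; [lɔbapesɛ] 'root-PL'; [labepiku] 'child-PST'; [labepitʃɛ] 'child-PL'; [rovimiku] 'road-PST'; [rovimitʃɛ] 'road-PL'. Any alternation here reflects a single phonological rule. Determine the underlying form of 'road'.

The stem for 'road' ends in [k] in [rovimiku] but [tʃ] in [rovimitʃɛ].
If /k/ were underlying and a rule turned it into [tʃ] before the PL suffix, 'sand' would also alternate; but it has [k] in both [fɛbenoku] and [fɛbenokɛ].
Therefore /tʃ/ is basic and [k] is derived by depalatalization (palato-alveolar /tʃ/ becomes [k] when no front vowel follows).
So 'road' = /rovimitʃ/.

/rovimitʃ/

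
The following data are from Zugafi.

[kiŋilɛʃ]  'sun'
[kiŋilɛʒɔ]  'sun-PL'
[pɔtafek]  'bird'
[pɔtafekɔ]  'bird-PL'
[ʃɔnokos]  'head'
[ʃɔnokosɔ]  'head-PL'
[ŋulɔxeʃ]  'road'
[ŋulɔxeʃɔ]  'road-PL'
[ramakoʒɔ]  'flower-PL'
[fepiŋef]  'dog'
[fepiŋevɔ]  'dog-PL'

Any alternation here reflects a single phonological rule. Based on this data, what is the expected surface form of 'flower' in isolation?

[ramakoʃ]

The stem for 'sun' ends in [ʃ] in [kiŋilɛʃ] but [ʒ] in [kiŋilɛʒɔ].
Compare 'road', with invariant [ʃ] in [ŋulɔxeʃ] and [ŋulɔxeʃɔ]: an analysis with underlying /ʃ/ and a rule producing [ʒ] before the PL suffix would wrongly predict alternation here too.
Therefore /ʒ/ is basic and [ʃ] is derived by word-final obstruent devoicing (voiced obstruents become voiceless word-finally).
From [ramakoʒɔ] the stem 'flower' is /ramakoʒ/; word-finally this yields [ramakoʃ].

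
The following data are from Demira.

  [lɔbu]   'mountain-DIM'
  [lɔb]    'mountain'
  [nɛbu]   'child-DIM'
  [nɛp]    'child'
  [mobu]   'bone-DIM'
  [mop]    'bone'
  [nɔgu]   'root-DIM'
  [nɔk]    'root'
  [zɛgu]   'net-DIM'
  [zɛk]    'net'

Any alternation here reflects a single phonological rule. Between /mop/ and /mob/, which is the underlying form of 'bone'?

/mop/

The root 'bone' surfaces as [mobu] and [mop], with a stem-final [b] ~ [p] alternation.
If /b/ were underlying and a rule turned it into [p] in isolation, 'mountain' would also alternate; but it has [b] in both [lɔbu] and [lɔb].
The alternation reflects intervocalic voicing: voiceless stops become voiced between vowels. /p/ is underlying.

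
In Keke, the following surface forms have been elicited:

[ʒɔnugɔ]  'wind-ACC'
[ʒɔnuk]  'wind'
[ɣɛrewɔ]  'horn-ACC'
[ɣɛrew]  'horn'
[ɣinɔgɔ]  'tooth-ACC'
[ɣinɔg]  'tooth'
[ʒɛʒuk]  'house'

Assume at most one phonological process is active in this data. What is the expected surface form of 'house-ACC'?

[ʒɛʒugɔ]

The root 'wind' surfaces as [ʒɔnugɔ] and [ʒɔnuk], with a stem-final [g] ~ [k] alternation.
If /g/ were underlying and a rule turned it into [k] in isolation, 'tooth' would also alternate; but it has [g] in both [ɣinɔgɔ] and [ɣinɔg].
Therefore /k/ is basic and [g] is derived by intervocalic voicing (voiceless stops become voiced between vowels).
From [ʒɛʒuk] the stem 'house' is /ʒɛʒuk/; between vowels this yields [ʒɛʒugɔ].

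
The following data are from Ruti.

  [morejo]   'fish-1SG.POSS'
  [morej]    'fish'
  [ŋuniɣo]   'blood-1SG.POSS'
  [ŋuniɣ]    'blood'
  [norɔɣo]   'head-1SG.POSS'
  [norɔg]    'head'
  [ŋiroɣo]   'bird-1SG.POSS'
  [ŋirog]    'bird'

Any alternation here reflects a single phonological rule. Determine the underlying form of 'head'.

The root 'head' surfaces as [norɔɣo] and [norɔg], with a stem-final [ɣ] ~ [g] alternation.
Compare 'blood', with invariant [ɣ] in [ŋuniɣo] and [ŋuniɣ]: an analysis with underlying /ɣ/ and a rule producing [g] in isolation would wrongly predict alternation here too.
So /g/ is underlying, and a rule of intervocalic spirantization — voiced stops become fricatives between vowels — gives [ɣ].
So 'head' = /norɔg/.

/norɔg/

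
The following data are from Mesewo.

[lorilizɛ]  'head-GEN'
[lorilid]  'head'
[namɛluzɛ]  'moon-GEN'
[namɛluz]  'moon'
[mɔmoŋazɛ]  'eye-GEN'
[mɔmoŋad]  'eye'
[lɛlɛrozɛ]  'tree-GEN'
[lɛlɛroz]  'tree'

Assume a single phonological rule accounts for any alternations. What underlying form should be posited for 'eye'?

/mɔmoŋad/

The root 'eye' surfaces as [mɔmoŋazɛ] and [mɔmoŋad], with a stem-final [z] ~ [d] alternation.
The stem 'moon' ([namɛluzɛ], [namɛluz]) shows [z] unchanged in both environments, so [z] cannot be basic with [d] derived in isolation.
The underlying segment must be /d/; voiced stops become fricatives between vowels, yielding [z] there.
Hence 'eye' is /mɔmoŋad/ underlyingly.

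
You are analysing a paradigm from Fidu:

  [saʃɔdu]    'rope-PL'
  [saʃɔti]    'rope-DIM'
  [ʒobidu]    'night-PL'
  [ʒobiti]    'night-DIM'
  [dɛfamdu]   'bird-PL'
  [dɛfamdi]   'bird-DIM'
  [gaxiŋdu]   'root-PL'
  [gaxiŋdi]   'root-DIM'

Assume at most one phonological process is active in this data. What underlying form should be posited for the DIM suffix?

/-ti/

The DIM morpheme has two allomorphs, [-di] and [-ti].
By contrast the PL suffix keeps its initial [d] throughout — that segment must be underlying.
So the underlying form is /-ti/, and voiceless stops become voiced after a nasal.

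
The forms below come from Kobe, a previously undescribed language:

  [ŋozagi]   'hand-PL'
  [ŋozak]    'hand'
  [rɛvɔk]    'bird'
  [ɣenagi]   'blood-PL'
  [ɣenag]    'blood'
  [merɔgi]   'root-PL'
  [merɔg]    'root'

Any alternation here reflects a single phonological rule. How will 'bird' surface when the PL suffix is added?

The stem for 'hand' ends in [g] in [ŋozagi] but [k] in [ŋozak].
If /g/ were underlying and a rule turned it into [k] in isolation, 'blood' would also alternate; but it has [g] in both [ɣenagi] and [ɣenag].
The alternation reflects intervocalic voicing: voiceless stops become voiced between vowels. /k/ is underlying.
The one attested form of 'bird', [rɛvɔk], shows underlying /rɛvɔk/. Applying the same rule between vowels gives [rɛvɔgi].

[rɛvɔgi]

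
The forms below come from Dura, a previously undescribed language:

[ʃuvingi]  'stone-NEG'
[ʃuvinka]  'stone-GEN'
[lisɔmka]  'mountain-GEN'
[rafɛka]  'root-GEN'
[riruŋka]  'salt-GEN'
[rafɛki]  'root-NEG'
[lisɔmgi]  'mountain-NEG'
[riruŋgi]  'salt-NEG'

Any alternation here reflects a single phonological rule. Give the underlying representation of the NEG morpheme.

The NEG suffix surfaces as [-gi] and [-ki], depending on the final segment of the stem.
By contrast the GEN suffix keeps its initial [k] throughout — that segment must be underlying.
So the underlying form is /-gi/, and voiced stops become voiceless after a vowel.

/-gi/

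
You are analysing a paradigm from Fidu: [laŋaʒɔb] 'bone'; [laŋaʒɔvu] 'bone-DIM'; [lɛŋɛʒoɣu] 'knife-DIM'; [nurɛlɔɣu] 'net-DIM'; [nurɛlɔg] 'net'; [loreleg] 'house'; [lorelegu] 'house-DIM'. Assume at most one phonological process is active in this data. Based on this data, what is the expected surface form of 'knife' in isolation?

In [nurɛlɔg] and [nurɛlɔɣu] the final segment of 'net' alternates: [g] ~ [ɣ].
Compare 'house', with invariant [g] in [loreleg] and [lorelegu]: an analysis with underlying /g/ and a rule producing [ɣ] before the DIM suffix would wrongly predict alternation here too.
So /ɣ/ is underlying, and a rule of word-final hardening — voiced fricatives become stops word-finally — gives [g].
From [lɛŋɛʒoɣu] the stem 'knife' is /lɛŋɛʒoɣ/; word-finally this yields [lɛŋɛʒog].

[lɛŋɛʒog]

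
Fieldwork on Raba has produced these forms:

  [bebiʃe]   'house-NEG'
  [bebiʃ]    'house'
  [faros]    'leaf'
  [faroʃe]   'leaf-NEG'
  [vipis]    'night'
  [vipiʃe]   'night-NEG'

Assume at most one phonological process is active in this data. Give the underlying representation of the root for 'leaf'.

In [faros] and [faroʃe] the final segment of 'leaf' alternates: [s] ~ [ʃ].
Compare 'house', with invariant [ʃ] in [bebiʃ] and [bebiʃe]: an analysis with underlying /ʃ/ and a rule producing [s] in isolation would wrongly predict alternation here too.
So /s/ is underlying, and a rule of palatalization before a front vowel — /s/ becomes palato-alveolar [ʃ] before a front vowel — gives [ʃ].
Hence 'leaf' is /faros/ underlyingly.

/faros/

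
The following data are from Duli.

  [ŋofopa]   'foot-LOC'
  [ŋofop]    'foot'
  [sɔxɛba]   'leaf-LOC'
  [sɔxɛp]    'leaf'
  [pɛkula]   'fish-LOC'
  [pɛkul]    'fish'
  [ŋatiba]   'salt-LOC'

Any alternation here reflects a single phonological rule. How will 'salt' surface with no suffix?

[ŋatip]

The root 'leaf' surfaces as [sɔxɛba] and [sɔxɛp], with a stem-final [b] ~ [p] alternation.
But 'foot' keeps [p] in both environments ([ŋofopa], [ŋofop]), so there is no rule changing /p/ to [b] before the LOC suffix.
The underlying segment must be /b/; voiced obstruents become voiceless word-finally, yielding [p] there.
From [ŋatiba] the stem 'salt' is /ŋatib/; word-finally this yields [ŋatip].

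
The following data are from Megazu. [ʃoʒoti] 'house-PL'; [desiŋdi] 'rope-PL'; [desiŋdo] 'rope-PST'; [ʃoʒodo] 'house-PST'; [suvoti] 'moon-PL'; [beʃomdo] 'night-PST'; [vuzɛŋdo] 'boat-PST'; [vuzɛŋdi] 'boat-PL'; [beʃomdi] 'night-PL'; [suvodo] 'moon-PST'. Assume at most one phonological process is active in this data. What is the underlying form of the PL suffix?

The PL morpheme has two allomorphs, [-di] and [-ti].
The PST suffix, which begins with [d], is invariant after every stem; so [d] is not altered by any rule here.
So the underlying form is /-ti/, and voiceless stops become voiced after a nasal.

/-ti/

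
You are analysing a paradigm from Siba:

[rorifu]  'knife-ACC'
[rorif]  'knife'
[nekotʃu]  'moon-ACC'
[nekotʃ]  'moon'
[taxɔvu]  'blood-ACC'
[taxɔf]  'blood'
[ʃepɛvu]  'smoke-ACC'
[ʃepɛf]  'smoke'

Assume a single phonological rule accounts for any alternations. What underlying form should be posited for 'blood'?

The root 'blood' surfaces as [taxɔvu] and [taxɔf], with a stem-final [v] ~ [f] alternation.
Compare 'knife', with invariant [f] in [rorifu] and [rorif]: an analysis with underlying /f/ and a rule producing [v] before the ACC suffix would wrongly predict alternation here too.
The underlying segment must be /v/; voiced obstruents become voiceless word-finally, yielding [f] there.

/taxɔv/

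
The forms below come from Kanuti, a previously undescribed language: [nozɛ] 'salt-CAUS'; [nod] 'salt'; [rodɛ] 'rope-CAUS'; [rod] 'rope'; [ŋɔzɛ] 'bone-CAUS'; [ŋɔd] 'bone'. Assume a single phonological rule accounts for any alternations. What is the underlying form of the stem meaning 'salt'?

/noz/

In [nozɛ] and [nod] the final segment of 'salt' alternates: [z] ~ [d].
If /d/ were underlying and a rule turned it into [z] before the CAUS suffix, 'rope' would also alternate; but it has [d] in both [rodɛ] and [rod].
So /z/ is underlying, and a rule of word-final hardening — voiced fricatives become stops word-finally — gives [d].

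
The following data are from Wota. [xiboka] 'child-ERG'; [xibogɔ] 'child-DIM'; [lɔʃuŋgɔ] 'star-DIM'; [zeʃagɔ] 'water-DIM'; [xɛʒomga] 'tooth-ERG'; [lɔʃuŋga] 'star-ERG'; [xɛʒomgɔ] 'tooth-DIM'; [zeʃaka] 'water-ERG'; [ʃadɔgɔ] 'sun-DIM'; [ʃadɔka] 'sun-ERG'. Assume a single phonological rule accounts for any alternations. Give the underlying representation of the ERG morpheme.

/-ka/

The ERG suffix surfaces as [-ga] and [-ka], depending on the final segment of the stem.
The DIM suffix, which begins with [g], is invariant after every stem; so [g] is not altered by any rule here.
So the underlying form is /-ka/, and voiceless stops become voiced after a nasal.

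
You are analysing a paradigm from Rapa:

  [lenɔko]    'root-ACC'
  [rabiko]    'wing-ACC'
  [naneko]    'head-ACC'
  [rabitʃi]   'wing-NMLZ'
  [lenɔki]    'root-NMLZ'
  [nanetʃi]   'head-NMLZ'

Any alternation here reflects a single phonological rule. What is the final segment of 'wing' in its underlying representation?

/tʃ/

The stem for 'wing' ends in [tʃ] in [rabitʃi] but [k] in [rabiko].
The stem 'root' ([lenɔki], [lenɔko]) shows [k] unchanged in both environments, so [k] cannot be basic with [tʃ] derived before the NMLZ suffix.
The alternation reflects depalatalization: palato-alveolar /tʃ/ becomes [k] when no front vowel follows. /tʃ/ is underlying.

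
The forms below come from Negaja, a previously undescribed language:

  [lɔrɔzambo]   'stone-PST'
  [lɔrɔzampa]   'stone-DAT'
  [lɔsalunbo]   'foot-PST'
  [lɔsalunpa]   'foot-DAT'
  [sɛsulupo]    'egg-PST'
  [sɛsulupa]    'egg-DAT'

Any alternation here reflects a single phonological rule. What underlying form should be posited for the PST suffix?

The PST suffix surfaces as [-bo] and [-po], depending on the final segment of the stem.
The DAT suffix, which begins with [p], is invariant after every stem; so [p] is not altered by any rule here.
So the underlying form is /-bo/, and voiced stops become voiceless after a vowel.

/-bo/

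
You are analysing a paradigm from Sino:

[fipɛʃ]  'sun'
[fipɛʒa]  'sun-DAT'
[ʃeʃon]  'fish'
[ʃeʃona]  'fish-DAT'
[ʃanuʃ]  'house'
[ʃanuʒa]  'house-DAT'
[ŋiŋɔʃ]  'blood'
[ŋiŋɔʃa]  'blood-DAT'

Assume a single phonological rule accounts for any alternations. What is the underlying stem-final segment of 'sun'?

In [fipɛʃ] and [fipɛʒa] the final segment of 'sun' alternates: [ʃ] ~ [ʒ].
The stem 'blood' ([ŋiŋɔʃ], [ŋiŋɔʃa]) shows [ʃ] unchanged in both environments, so [ʃ] cannot be basic with [ʒ] derived before the DAT suffix.
So /ʒ/ is underlying, and a rule of word-final obstruent devoicing — voiced obstruents become voiceless word-finally — gives [ʃ].

/ʒ/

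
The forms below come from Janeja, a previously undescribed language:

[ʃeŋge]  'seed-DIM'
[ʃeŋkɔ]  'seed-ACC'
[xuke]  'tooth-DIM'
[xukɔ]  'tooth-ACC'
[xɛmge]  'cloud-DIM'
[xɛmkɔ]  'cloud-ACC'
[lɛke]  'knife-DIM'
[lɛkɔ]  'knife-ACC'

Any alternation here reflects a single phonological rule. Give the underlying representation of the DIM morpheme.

/-ge/

The DIM suffix surfaces as [-ge] and [-ke], depending on the final segment of the stem.
The ACC suffix, which begins with [k], is invariant after every stem; so [k] is not altered by any rule here.
So the underlying form is /-ge/, and voiced stops become voiceless after a vowel.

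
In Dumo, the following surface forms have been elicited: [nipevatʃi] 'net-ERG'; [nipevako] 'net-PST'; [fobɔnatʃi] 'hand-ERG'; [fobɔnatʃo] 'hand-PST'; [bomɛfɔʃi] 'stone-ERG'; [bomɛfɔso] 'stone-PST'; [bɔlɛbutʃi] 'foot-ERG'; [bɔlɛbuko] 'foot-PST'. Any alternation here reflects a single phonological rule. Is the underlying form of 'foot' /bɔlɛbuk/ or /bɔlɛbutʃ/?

The stem for 'foot' ends in [tʃ] in [bɔlɛbutʃi] but [k] in [bɔlɛbuko].
Compare 'hand', with invariant [tʃ] in [fobɔnatʃi] and [fobɔnatʃo]: an analysis with underlying /tʃ/ and a rule producing [k] before the PST suffix would wrongly predict alternation here too.
The alternation reflects palatalization before a front vowel: /k/ and /s/ become palato-alveolar [tʃ] and [ʃ] before a front vowel. /k/ is underlying.

/bɔlɛbuk/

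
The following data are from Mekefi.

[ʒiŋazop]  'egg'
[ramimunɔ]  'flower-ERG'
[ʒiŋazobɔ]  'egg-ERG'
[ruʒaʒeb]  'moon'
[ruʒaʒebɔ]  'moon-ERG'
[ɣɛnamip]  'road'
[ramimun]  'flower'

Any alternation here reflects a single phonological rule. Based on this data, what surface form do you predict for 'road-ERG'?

[ɣɛnamibɔ]

In [ʒiŋazobɔ] and [ʒiŋazop] the final segment of 'egg' alternates: [b] ~ [p].
Compare 'moon', with invariant [b] in [ruʒaʒebɔ] and [ruʒaʒeb]: an analysis with underlying /b/ and a rule producing [p] in isolation would wrongly predict alternation here too.
The alternation reflects intervocalic voicing: voiceless stops become voiced between vowels. /p/ is underlying.
From [ɣɛnamip] the stem 'road' is /ɣɛnamip/; between vowels this yields [ɣɛnamibɔ].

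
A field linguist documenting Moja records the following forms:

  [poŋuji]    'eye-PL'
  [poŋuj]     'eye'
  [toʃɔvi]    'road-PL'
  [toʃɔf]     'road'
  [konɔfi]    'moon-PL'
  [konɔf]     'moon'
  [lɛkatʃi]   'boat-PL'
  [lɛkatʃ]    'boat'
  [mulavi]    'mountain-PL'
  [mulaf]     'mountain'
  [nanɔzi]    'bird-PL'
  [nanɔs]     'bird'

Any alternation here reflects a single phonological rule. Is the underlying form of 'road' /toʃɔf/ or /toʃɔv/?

/toʃɔv/

The root 'road' surfaces as [toʃɔvi] and [toʃɔf], with a stem-final [v] ~ [f] alternation.
But 'moon' keeps [f] in both environments ([konɔfi], [konɔf]), so there is no rule changing /f/ to [v] before the PL suffix.
The alternation reflects word-final obstruent devoicing: voiced obstruents become voiceless word-finally. /v/ is underlying.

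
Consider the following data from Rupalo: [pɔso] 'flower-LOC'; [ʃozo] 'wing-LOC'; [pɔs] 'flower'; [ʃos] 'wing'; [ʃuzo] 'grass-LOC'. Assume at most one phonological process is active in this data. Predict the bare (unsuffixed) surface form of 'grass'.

[ʃus]

In [ʃos] and [ʃozo] the final segment of 'wing' alternates: [s] ~ [z].
The stem 'flower' ([pɔs], [pɔso]) shows [s] unchanged in both environments, so [s] cannot be basic with [z] derived before the LOC suffix.
The alternation reflects word-final obstruent devoicing: voiced obstruents become voiceless word-finally. /z/ is underlying.
The one attested form of 'grass', [ʃuzo], shows underlying /ʃuz/. Applying the same rule word-finally gives [ʃus].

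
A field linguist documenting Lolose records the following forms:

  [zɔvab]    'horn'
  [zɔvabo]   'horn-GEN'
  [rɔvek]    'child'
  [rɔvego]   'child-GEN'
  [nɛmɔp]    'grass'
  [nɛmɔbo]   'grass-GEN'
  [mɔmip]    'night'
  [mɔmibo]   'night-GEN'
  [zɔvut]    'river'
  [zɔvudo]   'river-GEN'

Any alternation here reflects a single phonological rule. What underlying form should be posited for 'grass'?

'grass' shows [p] ~ [b] at the end of the stem ([nɛmɔp] vs [nɛmɔbo]).
Compare 'horn', with invariant [b] in [zɔvab] and [zɔvabo]: an analysis with underlying /b/ and a rule producing [p] in isolation would wrongly predict alternation here too.
Therefore /p/ is basic and [b] is derived by intervocalic voicing (voiceless stops become voiced between vowels).
So 'grass' = /nɛmɔp/.

/nɛmɔp/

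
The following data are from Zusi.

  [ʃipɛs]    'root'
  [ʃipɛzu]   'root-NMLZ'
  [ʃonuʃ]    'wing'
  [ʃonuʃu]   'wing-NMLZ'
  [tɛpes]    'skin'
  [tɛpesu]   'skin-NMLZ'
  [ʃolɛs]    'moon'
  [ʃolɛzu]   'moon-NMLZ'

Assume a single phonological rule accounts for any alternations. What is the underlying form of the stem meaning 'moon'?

/ʃolɛz/

'moon' shows [s] ~ [z] at the end of the stem ([ʃolɛs] vs [ʃolɛzu]).
The stem 'skin' ([tɛpes], [tɛpesu]) shows [s] unchanged in both environments, so [s] cannot be basic with [z] derived before the NMLZ suffix.
Therefore /z/ is basic and [s] is derived by word-final obstruent devoicing (voiced obstruents become voiceless word-finally).
The underlying form of 'moon' is therefore /ʃolɛz/.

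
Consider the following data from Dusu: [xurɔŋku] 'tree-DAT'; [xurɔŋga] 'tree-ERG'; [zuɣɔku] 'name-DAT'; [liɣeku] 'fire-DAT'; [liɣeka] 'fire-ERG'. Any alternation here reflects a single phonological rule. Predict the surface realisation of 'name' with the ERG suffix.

The ERG suffix surfaces as [-ga] and [-ka], depending on the final segment of the stem.
The DAT suffix, which begins with [k], is invariant after every stem; so [k] is not altered by any rule here.
The ERG suffix is therefore /-ga/ underlyingly, with post-vocalic devoicing: voiced stops become voiceless after a vowel.
After 'name', which ends in a vowel, the suffix surfaces as [-ka], giving [zuɣɔka].

[zuɣɔka]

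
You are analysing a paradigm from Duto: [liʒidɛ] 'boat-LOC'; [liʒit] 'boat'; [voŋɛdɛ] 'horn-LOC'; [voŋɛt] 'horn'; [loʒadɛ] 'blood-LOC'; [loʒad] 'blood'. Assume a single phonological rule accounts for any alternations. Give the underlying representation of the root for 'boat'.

'boat' shows [d] ~ [t] at the end of the stem ([liʒidɛ] vs [liʒit]).
If /d/ were underlying and a rule turned it into [t] in isolation, 'blood' would also alternate; but it has [d] in both [loʒadɛ] and [loʒad].
So /t/ is underlying, and a rule of intervocalic voicing — voiceless stops become voiced between vowels — gives [d].
So 'boat' = /liʒit/.

/liʒit/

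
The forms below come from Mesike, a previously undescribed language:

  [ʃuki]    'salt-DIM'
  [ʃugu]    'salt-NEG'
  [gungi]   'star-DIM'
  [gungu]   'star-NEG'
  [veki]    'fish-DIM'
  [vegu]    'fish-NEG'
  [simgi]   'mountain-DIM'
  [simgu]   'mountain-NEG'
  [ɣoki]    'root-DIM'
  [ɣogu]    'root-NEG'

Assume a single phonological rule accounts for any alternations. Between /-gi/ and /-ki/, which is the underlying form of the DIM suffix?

The DIM suffix surfaces as [-gi] and [-ki], depending on the final segment of the stem.
By contrast the NEG suffix keeps its initial [g] throughout — that segment must be underlying.
The DIM suffix is therefore /-ki/ underlyingly, with post-nasal voicing: voiceless stops become voiced after a nasal.

/-ki/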